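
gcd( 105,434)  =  7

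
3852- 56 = 3796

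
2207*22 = 48554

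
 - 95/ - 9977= 95/9977 = 0.01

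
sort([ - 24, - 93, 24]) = [ - 93, - 24,24] 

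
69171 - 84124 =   -  14953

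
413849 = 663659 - 249810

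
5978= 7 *854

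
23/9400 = 23/9400 = 0.00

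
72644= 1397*52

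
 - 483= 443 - 926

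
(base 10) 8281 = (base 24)e91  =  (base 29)9OG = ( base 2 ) 10000001011001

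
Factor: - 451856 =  - 2^4*31^1*911^1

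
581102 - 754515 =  - 173413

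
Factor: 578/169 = 2^1*13^( - 2 )*17^2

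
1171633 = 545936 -  -  625697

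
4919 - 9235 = -4316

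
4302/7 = 4302/7 = 614.57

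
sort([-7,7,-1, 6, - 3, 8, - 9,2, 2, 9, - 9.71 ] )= [- 9.71, - 9, -7, - 3, - 1, 2, 2, 6,7,  8,9 ]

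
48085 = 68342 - 20257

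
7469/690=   7469/690  =  10.82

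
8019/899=8019/899 = 8.92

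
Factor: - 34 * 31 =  - 2^1*17^1*31^1  =  -  1054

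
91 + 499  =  590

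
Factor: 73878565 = 5^1*109^1*283^1*479^1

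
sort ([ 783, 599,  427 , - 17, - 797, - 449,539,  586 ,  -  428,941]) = [ - 797,  -  449, - 428, - 17, 427,539,586, 599,783,941] 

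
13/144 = 13/144 = 0.09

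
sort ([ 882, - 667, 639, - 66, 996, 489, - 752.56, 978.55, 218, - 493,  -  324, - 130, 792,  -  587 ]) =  [ - 752.56, - 667, - 587 , - 493,-324,- 130, - 66, 218, 489 , 639 , 792, 882,978.55, 996] 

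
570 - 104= 466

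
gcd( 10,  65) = 5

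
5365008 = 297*18064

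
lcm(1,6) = 6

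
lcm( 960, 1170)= 37440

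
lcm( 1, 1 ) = 1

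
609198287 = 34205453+574992834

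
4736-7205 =-2469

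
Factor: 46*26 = 2^2*13^1*23^1 = 1196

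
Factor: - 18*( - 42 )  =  2^2*3^3*7^1 =756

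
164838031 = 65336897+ 99501134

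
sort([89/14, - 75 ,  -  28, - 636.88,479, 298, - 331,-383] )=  [ - 636.88, - 383,-331, - 75,-28, 89/14, 298, 479 ] 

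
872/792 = 109/99= 1.10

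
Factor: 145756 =2^2*13^1* 2803^1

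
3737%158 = 103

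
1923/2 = 1923/2 = 961.50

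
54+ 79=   133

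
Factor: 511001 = 511001^1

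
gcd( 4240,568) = 8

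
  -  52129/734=-52129/734=- 71.02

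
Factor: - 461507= - 461507^1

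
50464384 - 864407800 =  - 813943416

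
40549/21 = 1930+19/21 = 1930.90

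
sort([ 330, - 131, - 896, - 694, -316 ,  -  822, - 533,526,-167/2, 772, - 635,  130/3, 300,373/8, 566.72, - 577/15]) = [-896, - 822, - 694,-635, - 533, - 316, - 131,  -  167/2, - 577/15,130/3, 373/8,300,330, 526, 566.72,772] 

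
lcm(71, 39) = 2769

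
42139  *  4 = 168556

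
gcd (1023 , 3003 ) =33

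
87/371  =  87/371 = 0.23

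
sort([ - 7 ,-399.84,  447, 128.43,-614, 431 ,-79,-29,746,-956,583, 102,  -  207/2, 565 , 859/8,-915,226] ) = [-956, - 915 ,-614, - 399.84 ,-207/2,-79, - 29,  -  7 , 102,859/8 , 128.43,226,431, 447,565,583 , 746] 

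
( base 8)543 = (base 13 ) 214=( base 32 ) B3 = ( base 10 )355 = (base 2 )101100011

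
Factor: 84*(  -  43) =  - 3612 = -  2^2*3^1*7^1*43^1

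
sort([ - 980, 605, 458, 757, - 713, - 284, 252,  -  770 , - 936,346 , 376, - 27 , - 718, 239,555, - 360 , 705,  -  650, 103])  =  [  -  980, - 936,  -  770,-718, - 713, - 650, - 360, - 284, - 27,103,239, 252, 346,  376,458,555,605, 705, 757 ] 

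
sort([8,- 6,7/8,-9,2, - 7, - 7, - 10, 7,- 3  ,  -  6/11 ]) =[-10,-9, - 7, - 7, - 6,  -  3, - 6/11,7/8,2 , 7,8] 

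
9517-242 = 9275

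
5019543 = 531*9453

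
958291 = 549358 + 408933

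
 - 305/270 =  - 61/54 = - 1.13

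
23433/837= 27 + 278/279 = 28.00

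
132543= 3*44181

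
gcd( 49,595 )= 7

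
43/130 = 43/130 = 0.33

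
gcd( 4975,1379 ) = 1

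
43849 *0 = 0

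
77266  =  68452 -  - 8814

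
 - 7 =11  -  18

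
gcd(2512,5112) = 8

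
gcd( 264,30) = 6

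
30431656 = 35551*856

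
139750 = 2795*50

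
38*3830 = 145540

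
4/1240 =1/310=0.00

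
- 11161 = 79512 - 90673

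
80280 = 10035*8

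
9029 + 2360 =11389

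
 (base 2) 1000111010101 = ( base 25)77F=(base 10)4565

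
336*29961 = 10066896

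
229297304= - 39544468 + 268841772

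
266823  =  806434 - 539611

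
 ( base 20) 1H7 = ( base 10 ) 747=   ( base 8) 1353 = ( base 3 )1000200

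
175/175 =1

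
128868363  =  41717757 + 87150606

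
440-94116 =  -93676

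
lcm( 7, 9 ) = 63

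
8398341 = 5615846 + 2782495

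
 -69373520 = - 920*75406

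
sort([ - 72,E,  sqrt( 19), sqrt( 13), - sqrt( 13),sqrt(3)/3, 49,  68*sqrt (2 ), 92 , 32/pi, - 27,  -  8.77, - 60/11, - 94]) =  [ - 94, - 72 , - 27,-8.77, - 60/11,-sqrt( 13 ),sqrt(3) /3,E,sqrt (13),sqrt( 19), 32/pi,  49, 92, 68  *sqrt( 2 ) ]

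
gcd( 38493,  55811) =7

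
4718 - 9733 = -5015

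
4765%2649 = 2116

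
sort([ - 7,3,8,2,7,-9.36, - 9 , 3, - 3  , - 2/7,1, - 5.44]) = [ - 9.36, - 9, - 7,-5.44,  -  3, -2/7,1, 2,3,3, 7,8 ] 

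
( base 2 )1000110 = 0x46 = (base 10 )70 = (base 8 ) 106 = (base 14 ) 50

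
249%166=83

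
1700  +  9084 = 10784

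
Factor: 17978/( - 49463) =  - 2^1*89^1*101^1 * 49463^( - 1 ) 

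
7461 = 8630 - 1169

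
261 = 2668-2407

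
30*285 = 8550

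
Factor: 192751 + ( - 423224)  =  -37^1 *6229^1 = - 230473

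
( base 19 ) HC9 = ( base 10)6374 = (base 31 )6JJ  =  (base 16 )18e6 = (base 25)A4O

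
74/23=74/23= 3.22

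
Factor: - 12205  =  -5^1*2441^1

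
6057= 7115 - 1058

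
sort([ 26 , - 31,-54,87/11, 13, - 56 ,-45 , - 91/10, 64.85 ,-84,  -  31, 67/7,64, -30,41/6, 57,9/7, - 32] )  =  [ - 84 ,  -  56, - 54, - 45,-32, - 31, - 31, - 30 , - 91/10,9/7,41/6, 87/11 , 67/7,13, 26, 57, 64,  64.85 ] 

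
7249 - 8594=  - 1345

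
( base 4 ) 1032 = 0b1001110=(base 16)4e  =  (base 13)60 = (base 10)78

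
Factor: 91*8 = 728= 2^3 * 7^1 * 13^1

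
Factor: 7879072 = 2^5*19^1*12959^1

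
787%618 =169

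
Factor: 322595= 5^1*7^1*13^1*709^1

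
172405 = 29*5945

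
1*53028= 53028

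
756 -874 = - 118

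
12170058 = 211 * 57678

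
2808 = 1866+942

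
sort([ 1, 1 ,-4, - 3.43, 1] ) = [ -4, - 3.43, 1,1,1 ] 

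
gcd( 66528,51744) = 7392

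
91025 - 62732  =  28293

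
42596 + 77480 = 120076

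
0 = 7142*0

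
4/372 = 1/93 = 0.01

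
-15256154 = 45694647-60950801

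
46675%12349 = 9628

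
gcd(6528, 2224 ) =16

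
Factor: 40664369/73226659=11^(-2) * 37^1 * 43^1*61^1*419^1  *607^( - 1)*997^(-1 )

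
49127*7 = 343889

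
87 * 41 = 3567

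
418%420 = 418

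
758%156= 134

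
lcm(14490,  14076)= 492660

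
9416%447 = 29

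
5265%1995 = 1275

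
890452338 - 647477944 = 242974394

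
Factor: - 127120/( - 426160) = 227^1*761^ ( - 1 ) = 227/761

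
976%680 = 296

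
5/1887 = 5/1887 = 0.00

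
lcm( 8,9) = 72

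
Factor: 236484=2^2 * 3^2* 6569^1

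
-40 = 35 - 75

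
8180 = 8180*1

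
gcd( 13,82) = 1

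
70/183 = 70/183= 0.38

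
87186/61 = 87186/61 = 1429.28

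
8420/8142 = 4210/4071 = 1.03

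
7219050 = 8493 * 850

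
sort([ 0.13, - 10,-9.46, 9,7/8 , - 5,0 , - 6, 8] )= [ - 10, - 9.46 , - 6 , -5, 0 , 0.13, 7/8, 8, 9 ] 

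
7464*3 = 22392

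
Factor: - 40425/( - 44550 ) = 49/54 = 2^ (  -  1 ) *3^( - 3) * 7^2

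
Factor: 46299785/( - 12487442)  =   - 2^ ( - 1) * 5^1*7^1*11^( - 3 )*4691^( - 1 ) * 1322851^1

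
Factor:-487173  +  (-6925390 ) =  -7412563 = -7412563^1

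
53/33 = 1 + 20/33 = 1.61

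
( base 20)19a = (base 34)HC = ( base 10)590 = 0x24E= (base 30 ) JK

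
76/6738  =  38/3369 = 0.01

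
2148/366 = 358/61  =  5.87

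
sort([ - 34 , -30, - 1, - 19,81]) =[-34, - 30, - 19,-1, 81 ] 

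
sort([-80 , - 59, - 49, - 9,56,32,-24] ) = [ - 80,-59, - 49, - 24,  -  9,32, 56 ] 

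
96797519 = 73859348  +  22938171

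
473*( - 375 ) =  - 177375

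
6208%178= 156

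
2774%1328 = 118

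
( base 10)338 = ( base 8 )522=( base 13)200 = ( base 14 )1A2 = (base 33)A8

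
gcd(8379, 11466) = 441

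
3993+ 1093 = 5086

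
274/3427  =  274/3427  =  0.08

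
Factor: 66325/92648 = 2^( - 3)*5^2*7^1*37^( - 1) *313^( - 1 )*379^1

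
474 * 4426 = 2097924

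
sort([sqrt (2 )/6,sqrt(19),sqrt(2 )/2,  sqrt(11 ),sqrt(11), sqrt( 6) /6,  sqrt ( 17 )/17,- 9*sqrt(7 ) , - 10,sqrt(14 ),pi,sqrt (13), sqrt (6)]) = [ - 9 * sqrt( 7 ),- 10,  sqrt (2) /6, sqrt( 17 )/17, sqrt(6)/6,  sqrt( 2) /2,sqrt(6), pi,sqrt (11) , sqrt(11 ),sqrt(13 ),sqrt( 14),sqrt( 19) ]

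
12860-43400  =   - 30540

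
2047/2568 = 2047/2568= 0.80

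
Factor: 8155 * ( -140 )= - 2^2*5^2*7^2*233^1 = - 1141700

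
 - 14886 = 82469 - 97355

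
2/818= 1/409=0.00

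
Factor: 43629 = 3^1*14543^1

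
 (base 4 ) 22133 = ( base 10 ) 671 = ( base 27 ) on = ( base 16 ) 29f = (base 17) 258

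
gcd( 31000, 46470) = 10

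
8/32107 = 8/32107  =  0.00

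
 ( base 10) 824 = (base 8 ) 1470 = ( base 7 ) 2255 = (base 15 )39e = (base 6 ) 3452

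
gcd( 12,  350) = 2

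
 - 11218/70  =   - 161 + 26/35 = -  160.26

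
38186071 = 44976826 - 6790755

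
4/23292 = 1/5823 = 0.00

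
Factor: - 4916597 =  - 7^1 *37^1*41^1*463^1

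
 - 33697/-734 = 45 +667/734 = 45.91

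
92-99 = -7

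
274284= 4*68571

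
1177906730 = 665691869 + 512214861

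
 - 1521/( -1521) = 1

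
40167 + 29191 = 69358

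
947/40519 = 947/40519 = 0.02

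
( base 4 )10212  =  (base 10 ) 294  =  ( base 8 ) 446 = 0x126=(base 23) ci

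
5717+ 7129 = 12846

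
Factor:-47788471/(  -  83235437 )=1009^ (-1)*82493^( - 1)*47788471^1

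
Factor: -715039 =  - 13^2*4231^1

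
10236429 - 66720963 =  - 56484534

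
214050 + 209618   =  423668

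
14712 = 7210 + 7502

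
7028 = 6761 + 267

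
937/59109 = 937/59109  =  0.02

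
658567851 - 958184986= -299617135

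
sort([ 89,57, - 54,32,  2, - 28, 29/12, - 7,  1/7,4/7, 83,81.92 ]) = [ - 54, - 28, - 7, 1/7,4/7,2,29/12,32,57,81.92,  83,89 ] 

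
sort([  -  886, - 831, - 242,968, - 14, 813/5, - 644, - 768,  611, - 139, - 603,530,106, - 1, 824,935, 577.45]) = [ - 886 , -831,-768, - 644, - 603,  -  242,-139, - 14, - 1,106,813/5 , 530, 577.45, 611,824, 935,968 ]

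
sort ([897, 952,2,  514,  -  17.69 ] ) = [ - 17.69,2, 514, 897,952]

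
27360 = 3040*9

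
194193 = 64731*3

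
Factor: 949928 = 2^3*7^1*16963^1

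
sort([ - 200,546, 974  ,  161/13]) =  [ - 200,161/13, 546, 974] 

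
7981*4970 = 39665570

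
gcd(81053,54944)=1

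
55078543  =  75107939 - 20029396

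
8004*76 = 608304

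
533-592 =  - 59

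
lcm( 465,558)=2790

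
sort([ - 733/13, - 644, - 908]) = [ - 908 ,-644, - 733/13]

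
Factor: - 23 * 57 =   -  3^1*19^1*23^1 = -1311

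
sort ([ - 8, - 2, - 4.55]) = [ - 8, - 4.55, - 2 ]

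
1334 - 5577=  - 4243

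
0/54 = 0 = 0.00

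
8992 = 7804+1188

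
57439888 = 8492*6764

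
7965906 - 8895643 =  - 929737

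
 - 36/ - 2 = 18 + 0/1=18.00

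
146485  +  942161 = 1088646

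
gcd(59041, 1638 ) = 1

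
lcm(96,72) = 288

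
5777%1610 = 947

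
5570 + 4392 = 9962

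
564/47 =12= 12.00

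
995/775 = 199/155 = 1.28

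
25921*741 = 19207461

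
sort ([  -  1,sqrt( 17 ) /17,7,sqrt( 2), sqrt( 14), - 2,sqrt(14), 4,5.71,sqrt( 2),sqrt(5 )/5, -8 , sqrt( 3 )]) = [-8, - 2,-1,sqrt (17)/17,sqrt( 5 )/5,sqrt( 2),sqrt( 2 ),  sqrt( 3),  sqrt (14 ) , sqrt( 14),4, 5.71, 7]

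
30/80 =3/8=0.38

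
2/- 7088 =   -  1/3544 = -0.00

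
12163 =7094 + 5069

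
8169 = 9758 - 1589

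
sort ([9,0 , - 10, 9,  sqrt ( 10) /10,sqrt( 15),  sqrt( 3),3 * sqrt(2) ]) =[ - 10,  0,sqrt(10)/10, sqrt( 3 ), sqrt(15), 3*sqrt(  2),  9, 9] 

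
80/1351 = 80/1351 = 0.06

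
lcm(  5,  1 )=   5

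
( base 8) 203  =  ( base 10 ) 131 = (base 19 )6H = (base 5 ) 1011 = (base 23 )5g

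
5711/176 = 5711/176 = 32.45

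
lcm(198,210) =6930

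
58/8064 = 29/4032= 0.01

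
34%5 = 4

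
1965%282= 273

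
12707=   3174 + 9533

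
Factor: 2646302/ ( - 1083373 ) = - 2^1* 53^(-1 )*61^1*109^1*199^1*20441^(  -  1) 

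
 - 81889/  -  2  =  81889/2 = 40944.50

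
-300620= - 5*60124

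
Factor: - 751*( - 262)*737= 145013594 = 2^1*11^1  *67^1*131^1*751^1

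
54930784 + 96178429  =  151109213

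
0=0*5782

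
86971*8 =695768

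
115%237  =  115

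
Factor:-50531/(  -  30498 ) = 2^( - 1 )*3^( - 1 )*13^2 * 17^(  -  1) = 169/102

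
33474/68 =16737/34 =492.26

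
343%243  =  100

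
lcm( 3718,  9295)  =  18590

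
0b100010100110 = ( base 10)2214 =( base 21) 509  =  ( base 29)2IA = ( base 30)2DO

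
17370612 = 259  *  67068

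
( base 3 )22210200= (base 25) a6h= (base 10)6417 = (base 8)14421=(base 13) 2BC8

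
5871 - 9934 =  - 4063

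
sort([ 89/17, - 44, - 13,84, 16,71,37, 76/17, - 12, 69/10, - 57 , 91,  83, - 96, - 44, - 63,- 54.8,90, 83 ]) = [ -96,-63, - 57, - 54.8 , - 44 , - 44,  -  13, - 12, 76/17,89/17,  69/10 , 16,37,71, 83,83, 84, 90, 91]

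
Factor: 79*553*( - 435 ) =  - 3^1*5^1*7^1*29^1*79^2  =  - 19003845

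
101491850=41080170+60411680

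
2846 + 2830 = 5676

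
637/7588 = 91/1084 = 0.08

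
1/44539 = 1/44539 = 0.00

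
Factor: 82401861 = 3^1*487^1*56401^1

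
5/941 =5/941 = 0.01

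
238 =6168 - 5930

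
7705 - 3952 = 3753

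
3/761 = 3/761 = 0.00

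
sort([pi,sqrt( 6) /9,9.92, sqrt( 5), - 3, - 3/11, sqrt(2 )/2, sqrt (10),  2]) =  [ - 3, - 3/11,sqrt(6)/9, sqrt( 2 )/2, 2, sqrt( 5),pi, sqrt( 10),9.92]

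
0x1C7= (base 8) 707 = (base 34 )dd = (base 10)455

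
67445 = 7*9635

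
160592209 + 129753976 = 290346185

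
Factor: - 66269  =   - 7^1* 9467^1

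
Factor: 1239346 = 2^1*43^1*14411^1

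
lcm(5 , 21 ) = 105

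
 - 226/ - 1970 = 113/985 = 0.11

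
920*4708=4331360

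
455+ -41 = 414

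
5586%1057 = 301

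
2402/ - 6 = - 1201/3 = - 400.33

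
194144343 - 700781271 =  - 506636928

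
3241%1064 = 49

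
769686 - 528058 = 241628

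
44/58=22/29 =0.76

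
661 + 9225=9886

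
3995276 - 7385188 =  - 3389912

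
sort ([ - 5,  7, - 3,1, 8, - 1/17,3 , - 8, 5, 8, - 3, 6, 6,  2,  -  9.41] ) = [ - 9.41, - 8, - 5, - 3, - 3, - 1/17,1,2,3,5, 6, 6, 7,  8,  8 ] 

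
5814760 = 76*76510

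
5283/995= 5 + 308/995 = 5.31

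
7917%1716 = 1053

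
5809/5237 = 1 + 572/5237 =1.11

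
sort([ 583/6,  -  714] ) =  [ - 714,583/6]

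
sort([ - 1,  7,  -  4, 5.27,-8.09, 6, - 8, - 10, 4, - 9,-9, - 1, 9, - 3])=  [ - 10, - 9, - 9, - 8.09, - 8,  -  4, - 3, - 1, - 1, 4, 5.27,6, 7,9]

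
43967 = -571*( - 77)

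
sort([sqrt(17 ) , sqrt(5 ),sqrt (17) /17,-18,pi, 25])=[ - 18,sqrt(17) /17,sqrt( 5), pi,sqrt( 17),25 ] 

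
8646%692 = 342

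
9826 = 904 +8922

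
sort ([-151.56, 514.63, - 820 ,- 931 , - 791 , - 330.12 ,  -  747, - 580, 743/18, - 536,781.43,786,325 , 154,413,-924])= [ - 931, - 924, - 820 , - 791 , - 747,-580,-536, - 330.12, - 151.56,743/18, 154, 325, 413,514.63,781.43 , 786 ]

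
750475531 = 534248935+216226596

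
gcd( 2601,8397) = 9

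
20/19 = 1 + 1/19 = 1.05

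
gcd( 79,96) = 1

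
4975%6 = 1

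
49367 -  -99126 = 148493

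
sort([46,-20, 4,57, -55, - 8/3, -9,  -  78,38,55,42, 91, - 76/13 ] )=[ - 78, - 55, - 20, -9,-76/13, - 8/3,4 , 38 , 42,46,  55,57,91]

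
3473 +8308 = 11781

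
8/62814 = 4/31407 = 0.00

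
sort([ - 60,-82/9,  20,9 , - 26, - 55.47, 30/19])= [ -60, - 55.47,  -  26,-82/9,30/19,  9, 20]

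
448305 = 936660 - 488355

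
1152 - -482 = 1634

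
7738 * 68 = 526184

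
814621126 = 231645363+582975763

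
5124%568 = 12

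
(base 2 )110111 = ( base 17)34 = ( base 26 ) 23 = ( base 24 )27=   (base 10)55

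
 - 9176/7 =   -  9176/7  =  - 1310.86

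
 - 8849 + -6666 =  -15515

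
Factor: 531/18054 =1/34= 2^( - 1 ) *17^( -1 ) 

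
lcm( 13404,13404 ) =13404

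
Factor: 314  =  2^1*157^1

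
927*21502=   19932354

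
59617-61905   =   - 2288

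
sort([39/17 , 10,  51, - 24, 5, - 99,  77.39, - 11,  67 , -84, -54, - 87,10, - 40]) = [- 99, - 87, - 84, - 54, - 40, - 24,-11,39/17 , 5,10,10,51,67, 77.39 ] 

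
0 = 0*36912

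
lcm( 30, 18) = 90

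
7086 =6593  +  493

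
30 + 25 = 55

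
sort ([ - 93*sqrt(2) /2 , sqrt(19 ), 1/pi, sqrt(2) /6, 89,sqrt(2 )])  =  [ - 93*sqrt(2 )/2,  sqrt(2)/6,1/pi,sqrt(2 ), sqrt(19 ),  89] 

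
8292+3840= 12132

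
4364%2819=1545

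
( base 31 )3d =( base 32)3a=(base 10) 106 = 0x6A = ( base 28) 3m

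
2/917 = 2/917 = 0.00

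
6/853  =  6/853= 0.01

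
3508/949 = 3+661/949 = 3.70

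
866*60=51960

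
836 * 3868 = 3233648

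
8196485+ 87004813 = 95201298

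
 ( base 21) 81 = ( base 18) 97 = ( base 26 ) 6D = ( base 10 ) 169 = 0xA9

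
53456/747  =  71 + 419/747=   71.56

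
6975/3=2325 = 2325.00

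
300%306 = 300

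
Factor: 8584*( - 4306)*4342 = -160492060768 = - 2^5 * 13^1*29^1*37^1*167^1*2153^1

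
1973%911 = 151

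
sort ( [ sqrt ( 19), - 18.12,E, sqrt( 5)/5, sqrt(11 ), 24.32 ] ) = [-18.12, sqrt( 5 )/5, E,sqrt (11),sqrt(19 ), 24.32]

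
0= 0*5134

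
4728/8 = 591 = 591.00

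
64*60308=3859712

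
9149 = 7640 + 1509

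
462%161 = 140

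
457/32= 14  +  9/32= 14.28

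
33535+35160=68695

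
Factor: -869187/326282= -2^ (-1 )*3^1*14831^(-1)*26339^1  =  - 79017/29662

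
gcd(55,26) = 1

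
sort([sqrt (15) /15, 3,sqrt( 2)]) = [sqrt(15) /15,sqrt(2), 3 ]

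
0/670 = 0 = 0.00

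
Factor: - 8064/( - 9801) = 896/1089 = 2^7*3^( - 2 ) * 7^1*11^( - 2)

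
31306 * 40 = 1252240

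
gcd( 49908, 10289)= 1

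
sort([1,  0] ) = [0,1 ]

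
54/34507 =54/34507= 0.00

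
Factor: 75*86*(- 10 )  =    -  64500 = - 2^2*3^1*5^3*43^1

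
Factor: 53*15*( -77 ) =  - 61215=-3^1*5^1*7^1*11^1*53^1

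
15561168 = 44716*348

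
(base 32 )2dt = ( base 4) 212331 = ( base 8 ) 4675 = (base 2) 100110111101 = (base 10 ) 2493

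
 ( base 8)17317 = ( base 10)7887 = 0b1111011001111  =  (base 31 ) 86D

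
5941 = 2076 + 3865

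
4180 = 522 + 3658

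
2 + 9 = 11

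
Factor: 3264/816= 2^2= 4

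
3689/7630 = 527/1090 = 0.48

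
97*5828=565316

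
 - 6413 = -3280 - 3133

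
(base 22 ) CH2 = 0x1828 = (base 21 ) e0a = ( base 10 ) 6184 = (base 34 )5bu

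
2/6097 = 2/6097 = 0.00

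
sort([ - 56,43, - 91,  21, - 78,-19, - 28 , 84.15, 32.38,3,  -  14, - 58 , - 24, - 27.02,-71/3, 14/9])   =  [ - 91, - 78, - 58, - 56 , - 28,- 27.02,-24,- 71/3, - 19, - 14,  14/9,3, 21,  32.38,43,  84.15]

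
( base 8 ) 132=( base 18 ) 50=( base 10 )90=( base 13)6c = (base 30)30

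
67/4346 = 67/4346=0.02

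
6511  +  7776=14287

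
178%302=178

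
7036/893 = 7036/893 = 7.88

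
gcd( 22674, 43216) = 2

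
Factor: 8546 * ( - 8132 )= - 69496072 =-2^3 * 19^1*107^1*4273^1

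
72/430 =36/215 = 0.17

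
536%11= 8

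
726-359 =367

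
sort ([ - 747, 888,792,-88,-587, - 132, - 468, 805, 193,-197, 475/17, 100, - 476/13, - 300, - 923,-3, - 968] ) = [ - 968, - 923, - 747, - 587, - 468, -300, - 197, - 132, - 88,  -  476/13,- 3,  475/17, 100, 193, 792, 805, 888 ] 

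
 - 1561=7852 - 9413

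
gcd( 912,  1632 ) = 48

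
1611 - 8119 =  - 6508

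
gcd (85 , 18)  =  1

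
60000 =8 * 7500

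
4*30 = 120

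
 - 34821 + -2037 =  - 36858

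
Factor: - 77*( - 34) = 2^1*7^1 * 11^1 * 17^1 =2618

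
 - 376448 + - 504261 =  - 880709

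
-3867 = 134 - 4001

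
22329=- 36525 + 58854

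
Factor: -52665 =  - 3^1*5^1*3511^1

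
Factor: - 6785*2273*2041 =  - 31476924505 = - 5^1*13^1*23^1*59^1*157^1*2273^1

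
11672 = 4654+7018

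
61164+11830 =72994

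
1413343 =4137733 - 2724390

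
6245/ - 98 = -64 + 27/98 = - 63.72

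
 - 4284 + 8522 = 4238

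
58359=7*8337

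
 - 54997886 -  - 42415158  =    -  12582728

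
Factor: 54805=5^1 * 97^1 * 113^1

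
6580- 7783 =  - 1203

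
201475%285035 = 201475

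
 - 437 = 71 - 508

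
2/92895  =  2/92895= 0.00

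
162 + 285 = 447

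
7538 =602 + 6936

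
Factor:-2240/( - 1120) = 2^1=2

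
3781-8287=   -  4506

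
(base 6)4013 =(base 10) 873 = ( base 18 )2C9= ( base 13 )522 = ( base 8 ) 1551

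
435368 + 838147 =1273515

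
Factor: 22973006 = 2^1*7^1*1640929^1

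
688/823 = 688/823 = 0.84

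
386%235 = 151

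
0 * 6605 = 0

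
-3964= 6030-9994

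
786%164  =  130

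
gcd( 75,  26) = 1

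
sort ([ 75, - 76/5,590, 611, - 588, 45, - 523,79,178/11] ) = [ -588 , - 523, - 76/5,  178/11,45, 75 , 79,590, 611] 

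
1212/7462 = 606/3731= 0.16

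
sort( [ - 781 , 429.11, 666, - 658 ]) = [-781,-658, 429.11, 666 ]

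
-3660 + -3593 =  - 7253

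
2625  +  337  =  2962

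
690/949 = 690/949 = 0.73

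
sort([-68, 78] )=[ -68, 78 ] 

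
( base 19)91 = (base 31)5h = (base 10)172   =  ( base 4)2230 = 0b10101100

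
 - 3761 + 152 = - 3609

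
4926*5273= 25974798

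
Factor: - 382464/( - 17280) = 332/15=2^2*3^( - 1) * 5^( - 1)*83^1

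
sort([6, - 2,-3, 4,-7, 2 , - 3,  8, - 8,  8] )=[ - 8, - 7 ,-3, - 3, - 2, 2, 4, 6, 8, 8]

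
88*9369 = 824472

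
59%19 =2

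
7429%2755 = 1919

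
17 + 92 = 109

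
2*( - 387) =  - 774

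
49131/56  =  49131/56 = 877.34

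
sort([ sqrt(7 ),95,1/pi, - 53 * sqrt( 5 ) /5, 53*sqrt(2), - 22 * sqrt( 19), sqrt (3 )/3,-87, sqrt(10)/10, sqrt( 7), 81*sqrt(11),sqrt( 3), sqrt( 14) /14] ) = [ - 22 * sqrt ( 19),-87,  -  53*sqrt(5)/5, sqrt(14)/14, sqrt (10)/10,1/pi,sqrt ( 3) /3 , sqrt ( 3), sqrt(7 ), sqrt(7 ), 53 * sqrt( 2 ), 95, 81 * sqrt( 11) ]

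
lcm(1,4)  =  4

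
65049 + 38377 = 103426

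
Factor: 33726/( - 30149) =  - 2^1*3^1*11^1*59^( - 1 ) = -  66/59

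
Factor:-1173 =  - 3^1* 17^1*23^1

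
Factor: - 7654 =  - 2^1 * 43^1*89^1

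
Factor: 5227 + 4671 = 2^1*7^2*101^1=9898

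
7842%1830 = 522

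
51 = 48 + 3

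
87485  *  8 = 699880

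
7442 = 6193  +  1249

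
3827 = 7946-4119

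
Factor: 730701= 3^5*31^1*97^1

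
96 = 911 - 815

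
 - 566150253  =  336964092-903114345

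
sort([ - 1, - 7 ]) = [ - 7 ,-1 ]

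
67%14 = 11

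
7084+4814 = 11898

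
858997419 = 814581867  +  44415552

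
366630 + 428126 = 794756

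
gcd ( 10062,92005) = 1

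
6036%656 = 132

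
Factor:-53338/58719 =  - 2^1*3^(-1 )*23^( - 2)*37^(-1 ) *26669^1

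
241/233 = 241/233= 1.03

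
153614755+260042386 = 413657141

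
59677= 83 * 719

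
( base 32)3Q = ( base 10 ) 122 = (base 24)52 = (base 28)4a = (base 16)7a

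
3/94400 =3/94400 = 0.00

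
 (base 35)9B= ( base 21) fb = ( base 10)326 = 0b101000110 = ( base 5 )2301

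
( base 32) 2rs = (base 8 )5574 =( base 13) 1452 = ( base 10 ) 2940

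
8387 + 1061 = 9448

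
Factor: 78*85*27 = 179010=2^1*3^4*5^1*13^1*17^1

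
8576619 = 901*9519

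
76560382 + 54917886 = 131478268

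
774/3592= 387/1796= 0.22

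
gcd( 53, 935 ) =1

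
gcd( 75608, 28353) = 9451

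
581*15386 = 8939266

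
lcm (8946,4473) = 8946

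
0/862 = 0 = 0.00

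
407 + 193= 600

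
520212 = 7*74316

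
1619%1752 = 1619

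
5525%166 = 47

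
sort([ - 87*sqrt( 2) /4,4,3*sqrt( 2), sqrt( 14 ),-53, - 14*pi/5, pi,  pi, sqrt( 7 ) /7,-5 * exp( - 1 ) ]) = [ - 53, - 87*sqrt( 2)/4, - 14*pi/5, - 5*exp( - 1),sqrt(7 ) /7, pi,pi,sqrt (14),4, 3*sqrt( 2 ) ] 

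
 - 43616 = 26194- 69810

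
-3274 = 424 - 3698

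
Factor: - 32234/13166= - 71/29=-29^(-1 )*71^1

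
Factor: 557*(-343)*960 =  - 183408960 = - 2^6*3^1 *5^1*7^3 * 557^1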